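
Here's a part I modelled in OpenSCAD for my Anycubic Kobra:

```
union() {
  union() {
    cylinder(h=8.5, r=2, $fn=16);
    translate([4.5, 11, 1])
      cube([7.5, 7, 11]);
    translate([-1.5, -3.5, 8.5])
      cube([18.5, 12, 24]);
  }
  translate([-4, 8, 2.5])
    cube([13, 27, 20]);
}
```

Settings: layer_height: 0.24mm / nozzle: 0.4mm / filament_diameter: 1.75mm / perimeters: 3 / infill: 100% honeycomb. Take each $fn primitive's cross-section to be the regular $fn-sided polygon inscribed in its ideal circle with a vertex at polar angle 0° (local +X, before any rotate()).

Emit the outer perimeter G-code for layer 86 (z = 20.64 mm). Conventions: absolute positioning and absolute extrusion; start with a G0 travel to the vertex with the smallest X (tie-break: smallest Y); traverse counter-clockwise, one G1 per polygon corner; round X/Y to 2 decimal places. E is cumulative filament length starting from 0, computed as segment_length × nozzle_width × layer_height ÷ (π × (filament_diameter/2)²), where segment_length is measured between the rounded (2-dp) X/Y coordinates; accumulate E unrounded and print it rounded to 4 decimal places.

G0 X-4.00 Y8.00 Z20.64
G1 X-1.50 Y8.00 E0.0998
G1 X-1.50 Y-3.50 E0.5588
G1 X17.00 Y-3.50 E1.2971
G1 X17.00 Y8.50 E1.7761
G1 X9.00 Y8.50 E2.0954
G1 X9.00 Y35.00 E3.1531
G1 X-4.00 Y35.00 E3.6719
G1 X-4.00 Y8.00 E4.7495

At z = 20.64 mm: the cylinder does not reach this height (z outside [0, 8.5]); the cube at (4.5, 11) is absent (z outside [1, 12]); the 18.5×12 cube at (-1.5, -3.5) contributes its full rectangle; Taking the union: only the 18.5×12 cube at (-1.5, -3.5) is present, so the union is just that shape — 1 connected region; the cube at (-4, 8) is present — its section is the full 13×27 rectangle; Merging all regions: the regions partially overlap (shared area 5.25 mm²), so overlapping operands fuse into one piece — 1 connected region. The outline is a single polygon with 8 vertices. Extrusion per mm of travel: 0.4 × 0.24 / (π × 0.875²) = 0.039912. Accumulating E over each segment gives final E = 4.7495.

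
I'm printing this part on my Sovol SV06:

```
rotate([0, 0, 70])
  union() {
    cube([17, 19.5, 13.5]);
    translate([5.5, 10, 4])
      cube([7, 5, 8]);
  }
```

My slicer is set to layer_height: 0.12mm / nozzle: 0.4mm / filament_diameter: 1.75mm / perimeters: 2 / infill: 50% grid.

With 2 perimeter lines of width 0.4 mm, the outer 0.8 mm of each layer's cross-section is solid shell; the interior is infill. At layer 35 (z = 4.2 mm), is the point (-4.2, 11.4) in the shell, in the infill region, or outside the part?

At z = 4.2 mm: the 17×19.5 cube contributes its full rectangle; the cube at (5.5, 10) (footprint 7×5) is included at this height; Taking the union: the 7×5 cube at (5.5, 10) lies entirely inside the 17×19.5 cube, so the union is just the 17×19.5 cube — 1 connected region; (rotated 70° about Z; rotation is an isometry so areas/perimeters/island counts are preserved). Overall, the cross-section is a single solid region. Undo the 70° rotation: the query point maps to (9.276, 7.846) in the un-rotated model frame. The nearest boundary edge runs (17.00, 19.50)→(17.00, 0.00); distance from the point to it = 7.72 mm. The point is inside the cross-section and 7.72 mm from the nearest boundary — more than the 0.8 mm shell width (2 × 0.4), so it's in the infill interior.

infill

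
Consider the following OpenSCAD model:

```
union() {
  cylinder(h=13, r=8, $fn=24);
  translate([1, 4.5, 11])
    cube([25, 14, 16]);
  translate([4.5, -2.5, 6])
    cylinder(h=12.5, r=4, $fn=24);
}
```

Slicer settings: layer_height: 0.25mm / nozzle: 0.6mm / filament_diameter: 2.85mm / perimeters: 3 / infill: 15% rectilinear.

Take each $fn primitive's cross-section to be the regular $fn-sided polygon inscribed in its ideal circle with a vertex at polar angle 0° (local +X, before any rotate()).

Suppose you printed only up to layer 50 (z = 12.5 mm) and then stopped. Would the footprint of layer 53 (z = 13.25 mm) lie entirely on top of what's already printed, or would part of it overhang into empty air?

Compare the two slices. At z = 12.5: the cylinder: section is a regular 24-gon, circumradius r=8 (area = (24/2)·8.000²·sin(360°/24) = 198.77 mm²); the cube at (1, 4.5) (footprint 25×14) is included at this height (area 350.00 mm²); the cylinder at (4.5, -2.5): section is a regular 24-gon, circumradius r=4 (area = (24/2)·4.000²·sin(360°/24) = 49.69 mm²); Combining (union): the regions partially overlap — summed areas 598.47 mm² minus the doubly-counted overlap 56.30 mm² gives 542.16 mm² — area = 542.16 mm². At z = 13.25: the cylinder is absent (z outside [0, 13]); the 25×14 cube at (1, 4.5) contributes its full rectangle (area 350.00 mm²); the r=4 cylinder at (4.5, -2.5) contributes a regular 24-gon of circumradius 4 (area = (24/2)·4.000²·sin(360°/24) = 49.69 mm²); Taking the union: the 2 present regions are separate (no shared area or edge), so areas and boundary lengths simply add and each stays a separate island — area = 399.69 mm². Checking containment: the cross-section at z = 13.25 is a subset of the cross-section at z = 12.5.

entirely on top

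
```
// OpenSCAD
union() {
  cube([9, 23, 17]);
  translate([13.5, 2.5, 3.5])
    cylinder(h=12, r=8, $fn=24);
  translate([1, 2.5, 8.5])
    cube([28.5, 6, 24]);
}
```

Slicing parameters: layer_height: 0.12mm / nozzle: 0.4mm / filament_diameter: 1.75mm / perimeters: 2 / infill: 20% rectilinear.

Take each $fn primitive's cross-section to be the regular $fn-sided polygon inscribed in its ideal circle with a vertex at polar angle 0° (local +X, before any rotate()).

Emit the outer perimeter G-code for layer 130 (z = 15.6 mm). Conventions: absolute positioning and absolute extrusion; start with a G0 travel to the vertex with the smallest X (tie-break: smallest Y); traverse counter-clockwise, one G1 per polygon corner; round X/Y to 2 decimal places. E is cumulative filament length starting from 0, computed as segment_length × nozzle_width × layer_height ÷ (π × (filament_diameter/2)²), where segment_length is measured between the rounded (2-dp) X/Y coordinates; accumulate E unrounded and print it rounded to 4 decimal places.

At z = 15.6 mm: the cube is present — its section is the full 9×23 rectangle; the cylinder at (13.5, 2.5) is not intersected at this z (z outside [3.5, 15.5]); the cube at (1, 2.5) is present — its section is the full 28.5×6 rectangle; Taking the union: the regions partially overlap (shared area 48.00 mm²), so overlapping operands fuse into one piece — 1 connected region. The outline is a single polygon with 8 vertices. Extrusion per mm of travel: 0.4 × 0.12 / (π × 0.875²) = 0.019956. Accumulating E over each segment gives final E = 2.0954.

G0 X0.00 Y0.00 Z15.60
G1 X9.00 Y0.00 E0.1796
G1 X9.00 Y2.50 E0.2295
G1 X29.50 Y2.50 E0.6386
G1 X29.50 Y8.50 E0.7583
G1 X9.00 Y8.50 E1.1674
G1 X9.00 Y23.00 E1.4568
G1 X0.00 Y23.00 E1.6364
G1 X0.00 Y0.00 E2.0954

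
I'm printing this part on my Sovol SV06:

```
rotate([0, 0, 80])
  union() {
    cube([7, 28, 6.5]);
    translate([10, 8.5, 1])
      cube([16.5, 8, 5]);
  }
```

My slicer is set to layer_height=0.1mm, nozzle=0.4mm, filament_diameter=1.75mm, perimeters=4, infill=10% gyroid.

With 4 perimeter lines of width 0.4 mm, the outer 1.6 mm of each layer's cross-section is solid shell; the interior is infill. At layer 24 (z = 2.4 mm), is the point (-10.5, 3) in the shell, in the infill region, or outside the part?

shell

At z = 2.4 mm: the 7×28 cube contributes its full rectangle; the cube at (10, 8.5) (footprint 16.5×8) is included at this height; Merging all regions: the 2 present regions are separate (no shared area or edge), so areas and boundary lengths simply add and each stays a separate island — 2 connected regions; (whole slice rotated 80° about Z — lengths, areas and connectivity unchanged). Overall, the cross-section has 2 separate islands. Undo the 80° rotation: the query point maps to (1.131, 10.861) in the un-rotated model frame. The nearest boundary edge runs (0.00, 0.00)→(0.00, 28.00); distance from the point to it = 1.13 mm. (Shell/infill is judged within the island containing the point — the largest one.) The point is inside the cross-section, 1.13 mm from the nearest boundary — within the 1.6 mm shell band (4 × 0.4).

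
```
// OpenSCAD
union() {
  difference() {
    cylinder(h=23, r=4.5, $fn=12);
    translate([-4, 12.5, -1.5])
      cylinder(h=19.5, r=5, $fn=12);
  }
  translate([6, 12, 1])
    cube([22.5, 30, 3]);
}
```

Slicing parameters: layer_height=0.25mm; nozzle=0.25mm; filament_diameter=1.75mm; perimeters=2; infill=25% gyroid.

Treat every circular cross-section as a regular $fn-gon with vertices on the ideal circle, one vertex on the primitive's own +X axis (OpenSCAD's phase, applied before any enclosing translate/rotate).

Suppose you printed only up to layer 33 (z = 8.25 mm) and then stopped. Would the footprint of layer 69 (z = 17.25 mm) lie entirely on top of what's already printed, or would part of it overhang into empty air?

entirely on top

Compare the two slices. At z = 8.25: the r=4.5 cylinder contributes a regular 12-gon of circumradius 4.5 (area = (12/2)·4.500²·sin(360°/12) = 60.75 mm²); the r=5 cylinder at (-4, 12.5) contributes a regular 12-gon of circumradius 5 (area = (12/2)·5.000²·sin(360°/12) = 75.00 mm²); After the difference (first − rest): starting from the r=4.5 cylinder (60.75 mm²), the r=5 cylinder at (-4, 12.5) misses the remaining region (no effect) — area = 60.75 mm²; the cube at (6, 12) is not intersected at this z (z outside [1, 4]); Taking the union: only the result so far is present, so the union is just that shape — area = 60.75 mm². At z = 17.25: the cylinder: section is a regular 12-gon, circumradius r=4.5 (area = (12/2)·4.500²·sin(360°/12) = 60.75 mm²); the r=5 cylinder at (-4, 12.5) gives a regular 12-gon of circumradius 5 (constant along its height) (area = (12/2)·5.000²·sin(360°/12) = 75.00 mm²); Subtracting the remaining from the first: starting from the r=4.5 cylinder (60.75 mm²), the r=5 cylinder at (-4, 12.5) misses the remaining region (no effect) — area = 60.75 mm²; the cube at (6, 12) does not reach this height (z outside [1, 4]); Taking the union: only the result so far is present, so the union is just that shape — area = 60.75 mm². Checking containment: the cross-section at z = 17.25 is a subset of the cross-section at z = 8.25.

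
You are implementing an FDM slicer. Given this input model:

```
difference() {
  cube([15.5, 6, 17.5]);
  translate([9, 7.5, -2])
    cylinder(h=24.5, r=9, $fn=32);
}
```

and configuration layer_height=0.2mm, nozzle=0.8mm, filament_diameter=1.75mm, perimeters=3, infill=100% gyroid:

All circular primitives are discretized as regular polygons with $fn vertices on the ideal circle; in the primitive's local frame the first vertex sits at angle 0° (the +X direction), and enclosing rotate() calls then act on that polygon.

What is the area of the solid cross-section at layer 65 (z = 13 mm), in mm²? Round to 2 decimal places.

At z = 13 mm: the 15.5×6 cube contributes its full rectangle (area 93.00 mm²); the cylinder at (9, 7.5): section is a regular 32-gon, circumradius r=9 (area = (32/2)·9.000²·sin(360°/32) = 252.84 mm²); Subtracting the remaining from the first: starting from the 15.5×6 cube (93.00 mm²), the r=9 cylinder at (9, 7.5) partially overlaps it — only the 82.96 mm² overlap (of its 252.84 mm²) is removed, clipping the outline — area = 10.04 mm². Overall, the cross-section has 2 separate islands. Net area = 10.04 mm².

10.04 mm²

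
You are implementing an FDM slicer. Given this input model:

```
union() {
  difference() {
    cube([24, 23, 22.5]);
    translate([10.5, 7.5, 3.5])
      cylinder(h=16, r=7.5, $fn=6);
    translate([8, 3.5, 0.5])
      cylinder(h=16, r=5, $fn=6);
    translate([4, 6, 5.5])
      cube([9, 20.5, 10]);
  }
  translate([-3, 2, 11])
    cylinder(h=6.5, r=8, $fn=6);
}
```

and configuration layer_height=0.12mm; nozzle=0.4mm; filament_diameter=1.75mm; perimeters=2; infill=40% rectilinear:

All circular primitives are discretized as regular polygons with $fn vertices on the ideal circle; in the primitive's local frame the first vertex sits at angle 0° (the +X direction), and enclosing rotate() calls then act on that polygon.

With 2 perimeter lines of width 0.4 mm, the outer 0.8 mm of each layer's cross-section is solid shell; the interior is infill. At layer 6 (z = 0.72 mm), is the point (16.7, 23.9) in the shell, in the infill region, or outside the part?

outside

At z = 0.72 mm: the 24×23 cube contributes its full rectangle; the cylinder at (10.5, 7.5) is not intersected at this z (z outside [3.5, 19.5]); the cylinder at (8, 3.5): section is a regular 6-gon, circumradius r=5; the cube at (4, 6) is not intersected at this z (z outside [5.5, 15.5]); Subtracting the remaining from the first: starting from the 24×23 cube, the r=5 cylinder at (8, 3.5) partially overlaps it — only the 60.40 mm² overlap (of its 64.95 mm²) is removed, clipping the outline — 1 connected region; the cylinder at (-3, 2) is absent (z outside [11, 17.5]); Combining (union): only the result so far is present, so the union is just that shape — 1 connected region. Overall, the cross-section is a single solid region. The nearest boundary edge runs (0.00, 23.00)→(24.00, 23.00); distance from the point to it = 0.90 mm. The point is not inside any of the regions above, so it lies outside the cross-section (0.90 mm from the nearest boundary).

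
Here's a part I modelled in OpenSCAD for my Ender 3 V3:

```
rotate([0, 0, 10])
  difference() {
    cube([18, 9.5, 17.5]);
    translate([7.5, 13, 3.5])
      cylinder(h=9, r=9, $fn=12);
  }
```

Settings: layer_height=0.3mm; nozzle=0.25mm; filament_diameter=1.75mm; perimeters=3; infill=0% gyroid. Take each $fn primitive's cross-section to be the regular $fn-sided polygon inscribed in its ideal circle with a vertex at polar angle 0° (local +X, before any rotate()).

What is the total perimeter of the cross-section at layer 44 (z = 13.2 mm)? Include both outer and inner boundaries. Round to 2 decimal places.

At z = 13.2 mm: the cube is present — its section is the full 18×9.5 rectangle (perimeter 55.00 mm); the cylinder at (7.5, 13) is absent (z outside [3.5, 12.5]); Taking the first minus the rest: none of the subtracted shapes is present at this height, so the 18×9.5 cube is unchanged — boundary = 55.00 mm; (whole slice rotated 10° about Z — lengths, areas and connectivity unchanged). Overall, the cross-section is a single solid region. Total boundary length (outer) = 55.00 mm.

55.00 mm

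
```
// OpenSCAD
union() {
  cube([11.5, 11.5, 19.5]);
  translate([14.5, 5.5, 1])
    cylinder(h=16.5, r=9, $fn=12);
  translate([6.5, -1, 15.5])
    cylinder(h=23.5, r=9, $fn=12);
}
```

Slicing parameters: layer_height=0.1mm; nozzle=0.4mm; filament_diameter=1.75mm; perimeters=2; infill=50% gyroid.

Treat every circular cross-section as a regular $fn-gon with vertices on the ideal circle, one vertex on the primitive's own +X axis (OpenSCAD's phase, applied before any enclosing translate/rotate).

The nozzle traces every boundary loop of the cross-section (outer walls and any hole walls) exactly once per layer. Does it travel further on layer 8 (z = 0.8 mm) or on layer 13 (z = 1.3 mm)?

Layer 8 (z = 0.8): the cube (footprint 11.5×11.5) is included at this height (perimeter 46.00 mm); the cylinder at (14.5, 5.5) does not reach this height (z outside [1, 17.5]); the cylinder at (6.5, -1) does not reach this height (z outside [15.5, 39]); Combining (union): only the 11.5×11.5 cube is present, so the union is just that shape — boundary = 46.00 mm. So its perimeter = 46.00 mm. Layer 13 (z = 1.3): the cube (footprint 11.5×11.5) is included at this height (perimeter 46.00 mm); the r=9 cylinder at (14.5, 5.5) contributes a regular 12-gon of circumradius 9 (perimeter = 2·12·9.000·sin(180°/12) = 55.90 mm); the cylinder at (6.5, -1) does not reach this height (z outside [15.5, 39]); Taking the union: the regions partially overlap (shared area 58.93 mm²), so the edge portions inside another operand are dropped and the merged outline is re-measured after clipping — boundary = 70.46 mm. So its perimeter = 70.46 mm. Layer 13 is larger (70.46 vs 46.00 mm).

layer 13 (z = 1.3 mm)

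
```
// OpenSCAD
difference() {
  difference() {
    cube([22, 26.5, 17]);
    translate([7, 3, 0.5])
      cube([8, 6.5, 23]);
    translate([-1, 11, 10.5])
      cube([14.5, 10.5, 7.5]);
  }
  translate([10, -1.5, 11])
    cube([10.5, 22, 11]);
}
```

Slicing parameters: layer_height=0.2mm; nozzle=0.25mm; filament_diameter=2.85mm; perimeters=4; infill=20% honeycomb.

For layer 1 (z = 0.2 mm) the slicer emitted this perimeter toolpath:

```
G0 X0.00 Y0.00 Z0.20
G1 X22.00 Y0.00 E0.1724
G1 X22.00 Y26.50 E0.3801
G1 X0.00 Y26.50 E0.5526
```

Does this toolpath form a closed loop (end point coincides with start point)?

no

Start point (G0): (0.00, 0.00). End point (last G1): the path does not return to the start — open.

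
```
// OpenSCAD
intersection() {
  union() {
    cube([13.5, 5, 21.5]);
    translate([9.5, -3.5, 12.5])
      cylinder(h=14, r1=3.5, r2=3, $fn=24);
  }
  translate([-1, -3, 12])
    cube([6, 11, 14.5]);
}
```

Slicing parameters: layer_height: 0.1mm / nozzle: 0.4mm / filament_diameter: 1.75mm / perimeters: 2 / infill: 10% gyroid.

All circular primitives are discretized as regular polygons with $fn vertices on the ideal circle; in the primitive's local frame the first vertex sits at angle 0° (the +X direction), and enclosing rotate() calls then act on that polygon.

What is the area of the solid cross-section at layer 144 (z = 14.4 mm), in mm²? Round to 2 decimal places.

At z = 14.4 mm: the 13.5×5 cube contributes its full rectangle (area 67.50 mm²); the cone at (9.5, -3.5): at t=0.136 of its height the radius interpolates to r₁+(r₂−r₁)t = 3.432, giving a regular 24-gon of that circumradius (area = (24/2)·3.432²·sin(360°/24) = 36.59 mm²); Combining (union): the 2 present regions are separate (no shared area or edge), so areas and boundary lengths simply add and each stays a separate island — area = 104.09 mm²; the 6×11 cube at (-1, -3) contributes its full rectangle (area 66.00 mm²); Taking the intersection: the 6×11 cube at (-1, -3) partially overlaps the result so far; clipping to the common part keeps 25.00 mm² — area = 25.00 mm². Overall, the cross-section is a single solid region. Net area = 25.00 mm².

25.00 mm²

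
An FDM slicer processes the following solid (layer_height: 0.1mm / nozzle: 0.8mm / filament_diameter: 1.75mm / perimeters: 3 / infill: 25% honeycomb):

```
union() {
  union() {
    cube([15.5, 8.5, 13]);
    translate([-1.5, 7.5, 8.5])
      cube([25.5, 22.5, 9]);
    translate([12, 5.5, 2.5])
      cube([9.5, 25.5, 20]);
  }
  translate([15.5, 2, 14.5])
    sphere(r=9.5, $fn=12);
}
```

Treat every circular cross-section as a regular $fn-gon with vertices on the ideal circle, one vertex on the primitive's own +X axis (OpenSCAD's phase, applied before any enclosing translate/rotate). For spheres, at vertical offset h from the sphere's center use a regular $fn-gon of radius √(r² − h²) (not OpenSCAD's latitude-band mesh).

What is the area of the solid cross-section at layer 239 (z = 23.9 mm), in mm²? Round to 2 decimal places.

5.67 mm²

At z = 23.9 mm: the cube is not intersected at this z (z outside [0, 13]); the cube at (-1.5, 7.5) is absent (z outside [8.5, 17.5]); the cube at (12, 5.5) is absent (z outside [2.5, 22.5]); Combining (union): nothing is present at this height; the r=9.5 sphere at (15.5, 2) slices to a regular 12-gon of circumradius 1.375 (√(r²−h²) with h=9.4 from center) (area = (12/2)·1.375²·sin(360°/12) = 5.67 mm²); Taking the union: only the r=9.5 sphere at (15.5, 2) is present, so the union is just that shape — area = 5.67 mm². Overall, the cross-section is a single solid region. Net area = 5.67 mm².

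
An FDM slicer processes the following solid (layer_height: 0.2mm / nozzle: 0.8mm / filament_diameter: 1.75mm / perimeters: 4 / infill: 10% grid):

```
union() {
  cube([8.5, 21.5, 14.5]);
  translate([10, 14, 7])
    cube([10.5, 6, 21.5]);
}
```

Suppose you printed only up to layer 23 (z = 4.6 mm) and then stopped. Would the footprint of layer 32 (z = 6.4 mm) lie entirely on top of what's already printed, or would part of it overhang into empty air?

Compare the two slices. At z = 4.6: the cube is present — its section is the full 8.5×21.5 rectangle (area 182.75 mm²); the cube at (10, 14) is absent (z outside [7, 28.5]); Combining (union): only the 8.5×21.5 cube is present, so the union is just that shape — area = 182.75 mm². At z = 6.4: the cube is present — its section is the full 8.5×21.5 rectangle (area 182.75 mm²); the cube at (10, 14) is absent (z outside [7, 28.5]); Merging all regions: only the 8.5×21.5 cube is present, so the union is just that shape — area = 182.75 mm². Checking containment: the cross-section at z = 6.4 is a subset of the cross-section at z = 4.6.

entirely on top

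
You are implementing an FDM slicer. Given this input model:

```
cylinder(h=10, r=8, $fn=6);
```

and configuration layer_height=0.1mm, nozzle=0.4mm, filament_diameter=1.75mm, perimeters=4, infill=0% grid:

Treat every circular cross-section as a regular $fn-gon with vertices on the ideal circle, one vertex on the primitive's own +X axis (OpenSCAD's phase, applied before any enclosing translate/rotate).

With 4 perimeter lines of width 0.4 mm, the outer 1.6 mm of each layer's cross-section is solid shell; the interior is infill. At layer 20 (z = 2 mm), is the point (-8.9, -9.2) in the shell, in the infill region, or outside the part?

At z = 2 mm: the r=8 cylinder contributes a regular 6-gon of circumradius 8. Overall, the cross-section is a single solid region. The nearest boundary edge runs (-8.00, 0.00)→(-4.00, -6.93); distance from the point to it = 5.38 mm. The point is not inside any of the regions above, so it lies outside the cross-section (5.38 mm from the nearest boundary).

outside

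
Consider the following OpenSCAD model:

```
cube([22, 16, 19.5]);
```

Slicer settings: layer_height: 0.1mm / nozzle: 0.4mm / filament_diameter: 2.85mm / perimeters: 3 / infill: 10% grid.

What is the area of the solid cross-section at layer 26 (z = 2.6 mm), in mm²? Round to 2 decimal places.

352.00 mm²

At z = 2.6 mm: the cube (footprint 22×16) is included at this height (area 352.00 mm²). Overall, the cross-section is a single solid region. Net area = 352.00 mm².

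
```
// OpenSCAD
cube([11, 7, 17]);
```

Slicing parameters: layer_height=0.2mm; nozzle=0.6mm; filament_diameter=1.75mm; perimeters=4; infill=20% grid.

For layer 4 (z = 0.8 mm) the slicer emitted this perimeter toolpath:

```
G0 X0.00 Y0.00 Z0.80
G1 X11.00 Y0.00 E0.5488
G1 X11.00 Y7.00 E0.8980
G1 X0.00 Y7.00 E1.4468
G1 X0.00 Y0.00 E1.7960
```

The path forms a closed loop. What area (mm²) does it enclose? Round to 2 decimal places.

77.00 mm²

Apply the shoelace formula to the sequence of (X, Y) vertices; enclosed area = 77.00 mm².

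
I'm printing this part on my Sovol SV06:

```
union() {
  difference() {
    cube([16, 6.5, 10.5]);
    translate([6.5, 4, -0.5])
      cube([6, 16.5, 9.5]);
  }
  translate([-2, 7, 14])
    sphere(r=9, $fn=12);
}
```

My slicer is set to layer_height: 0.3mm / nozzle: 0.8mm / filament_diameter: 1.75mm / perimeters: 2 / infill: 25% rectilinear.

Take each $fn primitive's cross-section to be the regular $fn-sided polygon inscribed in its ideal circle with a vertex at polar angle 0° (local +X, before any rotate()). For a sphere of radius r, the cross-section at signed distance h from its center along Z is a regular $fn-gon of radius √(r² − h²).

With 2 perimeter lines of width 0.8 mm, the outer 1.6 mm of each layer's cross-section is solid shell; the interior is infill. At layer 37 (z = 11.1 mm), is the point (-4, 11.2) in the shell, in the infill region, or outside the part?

infill

At z = 11.1 mm: the cube is not intersected at this z (z outside [0, 10.5]); the cube at (6.5, 4) is absent (z outside [-0.5, 9]); After the difference (first − rest): the first operand is absent here, so nothing remains; the sphere at (-2, 7): section is a regular 12-gon, circumradius = √(r²−h²) = √(9²−2.9²) = 8.520; Combining (union): only the r=9 sphere at (-2, 7) is present, so the union is just that shape — 1 connected region. Overall, the cross-section is a single solid region. The nearest boundary edge runs (-2.00, 15.52)→(-6.26, 14.38); distance from the point to it = 3.66 mm. The point is inside the cross-section and 3.66 mm from the nearest boundary — more than the 1.6 mm shell width (2 × 0.8), so it's in the infill interior.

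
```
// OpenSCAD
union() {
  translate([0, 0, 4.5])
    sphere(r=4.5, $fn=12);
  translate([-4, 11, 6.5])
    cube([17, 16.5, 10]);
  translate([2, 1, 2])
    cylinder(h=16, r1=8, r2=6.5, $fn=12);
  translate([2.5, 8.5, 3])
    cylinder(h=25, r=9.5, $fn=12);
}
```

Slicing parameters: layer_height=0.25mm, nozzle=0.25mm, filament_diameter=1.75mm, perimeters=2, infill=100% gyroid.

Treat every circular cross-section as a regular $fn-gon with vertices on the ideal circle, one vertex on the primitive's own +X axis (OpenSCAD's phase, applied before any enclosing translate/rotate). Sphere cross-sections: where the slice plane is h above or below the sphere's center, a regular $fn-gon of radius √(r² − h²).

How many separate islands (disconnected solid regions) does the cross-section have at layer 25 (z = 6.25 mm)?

1

At z = 6.25 mm: the sphere: section is a regular 12-gon, circumradius = √(r²−h²) = √(4.5²−1.75²) = 4.146; the cube at (-4, 11) is not intersected at this z (z outside [6.5, 16.5]); the cone at (2, 1): at t=0.266 of its height the radius interpolates to r₁+(r₂−r₁)t = 7.602, giving a regular 12-gon of that circumradius; the cylinder at (2.5, 8.5): section is a regular 12-gon, circumradius r=9.5; Combining (union): the regions partially overlap (shared area 147.97 mm²), so overlapping operands fuse into one piece — 1 connected region. Overall, the cross-section is a single solid region. Island count = 1.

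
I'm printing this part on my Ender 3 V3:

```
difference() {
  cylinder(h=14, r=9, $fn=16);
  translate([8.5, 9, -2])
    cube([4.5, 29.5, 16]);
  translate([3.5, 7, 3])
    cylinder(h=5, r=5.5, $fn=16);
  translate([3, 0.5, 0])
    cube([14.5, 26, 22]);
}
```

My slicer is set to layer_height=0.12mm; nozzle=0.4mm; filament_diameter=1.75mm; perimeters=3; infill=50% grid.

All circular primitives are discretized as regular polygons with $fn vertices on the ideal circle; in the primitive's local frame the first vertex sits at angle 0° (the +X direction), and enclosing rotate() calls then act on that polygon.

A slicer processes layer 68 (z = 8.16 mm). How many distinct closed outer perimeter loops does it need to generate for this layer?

At z = 8.16 mm: the r=9 cylinder gives a regular 16-gon of circumradius 9 (constant along its height); the 4.5×29.5 cube at (8.5, 9) contributes its full rectangle; the cylinder at (3.5, 7) is not intersected at this z (z outside [3, 8]); the cube at (3, 0.5) (footprint 14.5×26) is included at this height; After the difference (first − rest): starting from the r=9 cylinder, the 4.5×29.5 cube at (8.5, 9) misses the remaining region (no effect); the 14.5×26 cube at (3, 0.5) partially overlaps it — only the 32.91 mm² overlap (of its 377.00 mm²) is removed, clipping the outline — 1 connected region. The result has 1 disconnected region.

1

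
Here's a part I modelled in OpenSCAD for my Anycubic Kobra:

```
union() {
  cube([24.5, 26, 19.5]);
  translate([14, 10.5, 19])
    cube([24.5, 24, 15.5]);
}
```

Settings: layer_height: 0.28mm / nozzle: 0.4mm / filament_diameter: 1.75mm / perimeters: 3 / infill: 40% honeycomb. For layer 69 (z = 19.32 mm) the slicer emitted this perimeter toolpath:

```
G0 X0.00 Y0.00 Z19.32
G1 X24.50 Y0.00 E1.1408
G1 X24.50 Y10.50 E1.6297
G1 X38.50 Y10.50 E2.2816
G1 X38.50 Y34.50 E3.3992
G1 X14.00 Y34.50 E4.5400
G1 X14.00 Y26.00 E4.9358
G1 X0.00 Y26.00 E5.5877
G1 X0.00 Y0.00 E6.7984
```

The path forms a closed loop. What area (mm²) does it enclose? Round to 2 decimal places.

1062.25 mm²

Apply the shoelace formula to the sequence of (X, Y) vertices; enclosed area = 1062.25 mm².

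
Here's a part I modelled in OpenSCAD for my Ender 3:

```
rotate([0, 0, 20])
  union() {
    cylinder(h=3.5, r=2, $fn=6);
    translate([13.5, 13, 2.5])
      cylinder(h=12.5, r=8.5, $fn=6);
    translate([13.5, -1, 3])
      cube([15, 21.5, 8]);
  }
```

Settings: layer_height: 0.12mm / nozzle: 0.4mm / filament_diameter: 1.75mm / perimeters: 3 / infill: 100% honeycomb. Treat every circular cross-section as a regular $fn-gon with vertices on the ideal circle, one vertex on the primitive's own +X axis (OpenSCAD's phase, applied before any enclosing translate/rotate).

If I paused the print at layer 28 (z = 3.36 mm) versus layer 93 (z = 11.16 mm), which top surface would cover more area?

layer 28 (z = 3.36 mm)

Layer 28 (z = 3.36): the cylinder: section is a regular 6-gon, circumradius r=2 (area = (6/2)·2.000²·sin(360°/6) = 10.39 mm²); the r=8.5 cylinder at (13.5, 13) gives a regular 6-gon of circumradius 8.5 (constant along its height) (area = (6/2)·8.500²·sin(360°/6) = 187.71 mm²); the cube at (13.5, -1) is present — its section is the full 15×21.5 rectangle (area 322.50 mm²); Combining (union): the regions partially overlap — summed areas 520.60 mm² minus the doubly-counted overlap 93.86 mm² gives 426.75 mm² — area = 426.75 mm²; (rotated 20° about Z; rotation is an isometry so areas/perimeters/island counts are preserved). So its area = 426.75 mm². Layer 93 (z = 11.16): the cylinder does not reach this height (z outside [0, 3.5]); the r=8.5 cylinder at (13.5, 13) contributes a regular 6-gon of circumradius 8.5 (area = (6/2)·8.500²·sin(360°/6) = 187.71 mm²); the cube at (13.5, -1) does not reach this height (z outside [3, 11]); Taking the union: only the r=8.5 cylinder at (13.5, 13) is present, so the union is just that shape — area = 187.71 mm²; (whole slice rotated 20° about Z — lengths, areas and connectivity unchanged). So its area = 187.71 mm². Layer 28 is larger (426.75 vs 187.71 mm²).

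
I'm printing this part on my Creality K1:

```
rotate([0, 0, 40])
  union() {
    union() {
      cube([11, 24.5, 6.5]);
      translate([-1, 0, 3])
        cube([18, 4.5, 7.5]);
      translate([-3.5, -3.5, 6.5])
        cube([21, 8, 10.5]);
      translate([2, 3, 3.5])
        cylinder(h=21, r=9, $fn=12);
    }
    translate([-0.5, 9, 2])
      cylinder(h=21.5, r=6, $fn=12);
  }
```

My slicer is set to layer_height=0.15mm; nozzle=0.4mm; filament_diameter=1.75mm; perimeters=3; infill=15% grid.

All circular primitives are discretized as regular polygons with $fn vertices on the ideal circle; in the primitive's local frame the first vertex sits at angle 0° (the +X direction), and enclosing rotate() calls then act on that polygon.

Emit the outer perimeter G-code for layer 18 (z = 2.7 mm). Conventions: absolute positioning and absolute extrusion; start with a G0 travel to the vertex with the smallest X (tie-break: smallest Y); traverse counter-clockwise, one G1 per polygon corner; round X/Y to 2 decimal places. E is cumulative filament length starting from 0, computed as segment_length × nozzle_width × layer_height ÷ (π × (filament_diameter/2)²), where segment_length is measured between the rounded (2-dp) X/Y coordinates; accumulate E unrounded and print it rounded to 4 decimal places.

At z = 2.7 mm: the cube is present — its section is the full 11×24.5 rectangle; the cube at (-1, 0) does not reach this height (z outside [3, 10.5]); the cube at (-3.5, -3.5) is absent (z outside [6.5, 17]); the cylinder at (2, 3) is absent (z outside [3.5, 24.5]); Combining (union): only the 11×24.5 cube is present, so the union is just that shape — 1 connected region; the cylinder at (-0.5, 9): section is a regular 12-gon, circumradius r=6; Combining (union): the regions partially overlap (shared area 48.07 mm²), so overlapping operands fuse into one piece — 1 connected region; (whole slice rotated 40° about Z — lengths, areas and connectivity unchanged). The outline is a single polygon with 13 vertices. Extrusion per mm of travel: 0.4 × 0.15 / (π × 0.875²) = 0.024945. Accumulating E over each segment gives final E = 1.9692.

G0 X-15.75 Y18.77 Z2.70
G1 X-9.56 Y11.39 E0.2403
G1 X-10.02 Y11.17 E0.2530
G1 X-11.81 Y8.63 E0.3305
G1 X-12.08 Y5.53 E0.4081
G1 X-10.76 Y2.72 E0.4856
G1 X-8.22 Y0.93 E0.5631
G1 X-5.13 Y0.66 E0.6405
G1 X-2.31 Y1.98 E0.7181
G1 X-2.01 Y2.40 E0.7310
G1 X0.00 Y0.00 E0.8091
G1 X8.43 Y7.07 E1.0836
G1 X-7.32 Y25.84 E1.6948
G1 X-15.75 Y18.77 E1.9692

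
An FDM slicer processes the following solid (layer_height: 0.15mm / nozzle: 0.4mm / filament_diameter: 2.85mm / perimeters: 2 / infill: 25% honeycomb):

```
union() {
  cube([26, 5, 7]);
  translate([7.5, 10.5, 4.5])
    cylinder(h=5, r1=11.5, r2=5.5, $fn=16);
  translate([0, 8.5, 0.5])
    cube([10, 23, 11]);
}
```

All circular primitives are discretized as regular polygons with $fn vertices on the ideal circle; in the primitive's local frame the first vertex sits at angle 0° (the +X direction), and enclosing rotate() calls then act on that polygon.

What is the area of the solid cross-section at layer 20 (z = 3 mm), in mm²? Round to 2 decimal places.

At z = 3 mm: the cube (footprint 26×5) is included at this height (area 130.00 mm²); the cone at (7.5, 10.5) is absent (z outside [4.5, 9.5]); the 10×23 cube at (0, 8.5) contributes its full rectangle (area 230.00 mm²); Combining (union): the 2 present regions are separate (no shared area or edge), so areas and boundary lengths simply add and each stays a separate island — area = 360.00 mm². Overall, the cross-section has 2 separate islands. Net area = 360.00 mm².

360.00 mm²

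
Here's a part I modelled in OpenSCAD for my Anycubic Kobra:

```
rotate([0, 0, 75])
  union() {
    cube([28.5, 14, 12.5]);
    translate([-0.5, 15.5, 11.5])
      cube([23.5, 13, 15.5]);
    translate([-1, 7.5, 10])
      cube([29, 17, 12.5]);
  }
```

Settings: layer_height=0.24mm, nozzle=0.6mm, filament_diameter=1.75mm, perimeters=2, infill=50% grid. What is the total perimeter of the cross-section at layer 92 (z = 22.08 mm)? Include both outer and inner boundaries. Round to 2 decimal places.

100.00 mm

At z = 22.08 mm: the cube is absent (z outside [0, 12.5]); the cube at (-0.5, 15.5) (footprint 23.5×13) is included at this height (perimeter 73.00 mm); the cube at (-1, 7.5) (footprint 29×17) is included at this height (perimeter 92.00 mm); Taking the union: the regions partially overlap (shared area 211.50 mm²), so the edge portions inside another operand are dropped and the merged outline is re-measured after clipping — boundary = 100.00 mm; (whole slice rotated 75° about Z — lengths, areas and connectivity unchanged). Overall, the cross-section is a single solid region. Total boundary length (outer) = 100.00 mm.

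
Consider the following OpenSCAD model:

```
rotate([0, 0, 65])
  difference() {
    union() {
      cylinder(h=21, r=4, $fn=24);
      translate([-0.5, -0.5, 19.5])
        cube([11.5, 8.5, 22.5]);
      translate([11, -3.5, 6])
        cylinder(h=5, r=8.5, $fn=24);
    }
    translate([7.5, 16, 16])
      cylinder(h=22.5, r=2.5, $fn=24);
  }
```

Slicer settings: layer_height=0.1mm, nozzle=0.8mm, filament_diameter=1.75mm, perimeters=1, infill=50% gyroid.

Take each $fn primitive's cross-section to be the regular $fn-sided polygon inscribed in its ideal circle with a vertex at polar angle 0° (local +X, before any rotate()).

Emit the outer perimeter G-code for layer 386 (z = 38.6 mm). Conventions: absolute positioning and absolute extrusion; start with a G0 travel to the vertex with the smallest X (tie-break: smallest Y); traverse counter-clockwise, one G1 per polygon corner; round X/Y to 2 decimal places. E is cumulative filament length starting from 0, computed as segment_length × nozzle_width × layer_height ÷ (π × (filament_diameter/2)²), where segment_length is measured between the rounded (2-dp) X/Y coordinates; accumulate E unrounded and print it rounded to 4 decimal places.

G0 X-7.46 Y2.93 Z38.60
G1 X0.24 Y-0.66 E0.2826
G1 X5.10 Y9.76 E0.6650
G1 X-2.60 Y13.35 E0.9476
G1 X-7.46 Y2.93 E1.3300

At z = 38.6 mm: the cylinder does not reach this height (z outside [0, 21]); the cube at (-0.5, -0.5) is present — its section is the full 11.5×8.5 rectangle; the cylinder at (11, -3.5) is absent (z outside [6, 11]); Combining (union): only the 11.5×8.5 cube at (-0.5, -0.5) is present, so the union is just that shape — 1 connected region; the cylinder at (7.5, 16) is not intersected at this z (z outside [16, 38.5]); After the difference (first − rest): none of the subtracted shapes is present at this height, so that combined region is unchanged — 1 connected region; (whole slice rotated 65° about Z — lengths, areas and connectivity unchanged). The outline is a single polygon with 4 vertices. Extrusion per mm of travel: 0.8 × 0.1 / (π × 0.875²) = 0.033260. Accumulating E over each segment gives final E = 1.3300.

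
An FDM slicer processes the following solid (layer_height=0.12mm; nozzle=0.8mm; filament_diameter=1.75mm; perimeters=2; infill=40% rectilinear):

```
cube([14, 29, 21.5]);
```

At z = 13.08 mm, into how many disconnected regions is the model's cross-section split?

1

At z = 13.08 mm: the 14×29 cube contributes its full rectangle. The result has 1 disconnected region.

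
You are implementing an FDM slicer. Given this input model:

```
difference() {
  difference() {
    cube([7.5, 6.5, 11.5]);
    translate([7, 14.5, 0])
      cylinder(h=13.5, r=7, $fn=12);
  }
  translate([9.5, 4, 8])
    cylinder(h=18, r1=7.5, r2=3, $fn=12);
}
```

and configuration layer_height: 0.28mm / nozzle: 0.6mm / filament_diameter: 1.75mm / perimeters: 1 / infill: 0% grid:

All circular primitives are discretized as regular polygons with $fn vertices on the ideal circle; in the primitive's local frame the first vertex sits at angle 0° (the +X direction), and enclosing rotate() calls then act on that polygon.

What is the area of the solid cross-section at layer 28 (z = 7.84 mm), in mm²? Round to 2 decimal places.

At z = 7.84 mm: the cube (footprint 7.5×6.5) is included at this height (area 48.75 mm²); the cylinder at (7, 14.5): section is a regular 12-gon, circumradius r=7 (area = (12/2)·7.000²·sin(360°/12) = 147.00 mm²); Taking the first minus the rest: starting from the 7.5×6.5 cube (48.75 mm²), the r=7 cylinder at (7, 14.5) misses the remaining region (no effect) — area = 48.75 mm²; the cone at (9.5, 4) does not reach this height (z outside [8, 26]); After the difference (first − rest): none of the subtracted shapes is present at this height, so that combined region is unchanged — area = 48.75 mm². Overall, the cross-section is a single solid region. Net area = 48.75 mm².

48.75 mm²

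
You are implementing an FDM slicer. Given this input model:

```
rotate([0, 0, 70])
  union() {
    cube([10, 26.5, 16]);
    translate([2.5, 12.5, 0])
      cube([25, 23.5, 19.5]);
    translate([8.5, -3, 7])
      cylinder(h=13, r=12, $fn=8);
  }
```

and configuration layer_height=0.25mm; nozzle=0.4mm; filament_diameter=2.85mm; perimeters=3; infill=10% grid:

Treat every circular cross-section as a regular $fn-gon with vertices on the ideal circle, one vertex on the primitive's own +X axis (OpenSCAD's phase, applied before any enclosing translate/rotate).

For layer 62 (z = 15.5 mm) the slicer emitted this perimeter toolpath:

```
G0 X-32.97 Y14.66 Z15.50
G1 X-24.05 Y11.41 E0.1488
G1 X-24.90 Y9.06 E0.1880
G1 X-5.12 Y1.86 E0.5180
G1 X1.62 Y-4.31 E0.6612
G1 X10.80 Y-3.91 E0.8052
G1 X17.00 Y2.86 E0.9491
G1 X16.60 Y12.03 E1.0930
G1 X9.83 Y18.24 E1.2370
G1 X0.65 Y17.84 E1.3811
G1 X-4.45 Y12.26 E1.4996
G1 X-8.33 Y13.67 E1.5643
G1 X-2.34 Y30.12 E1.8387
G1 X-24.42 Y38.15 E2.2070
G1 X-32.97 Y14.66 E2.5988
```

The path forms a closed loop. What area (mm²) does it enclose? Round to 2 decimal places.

1080.09 mm²

Apply the shoelace formula to the sequence of (X, Y) vertices; enclosed area = 1080.09 mm².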